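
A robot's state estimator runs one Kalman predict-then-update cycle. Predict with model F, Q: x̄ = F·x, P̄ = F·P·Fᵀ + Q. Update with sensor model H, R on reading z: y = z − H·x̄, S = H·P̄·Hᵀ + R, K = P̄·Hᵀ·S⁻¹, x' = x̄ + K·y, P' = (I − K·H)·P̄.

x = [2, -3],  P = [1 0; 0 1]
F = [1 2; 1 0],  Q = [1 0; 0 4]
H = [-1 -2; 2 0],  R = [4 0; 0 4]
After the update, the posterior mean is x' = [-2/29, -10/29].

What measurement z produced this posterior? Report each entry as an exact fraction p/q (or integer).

x̄ = F·x = [-4, 2]
P̄ = F·P·Fᵀ + Q = [6 1; 1 5]
S = H·P̄·Hᵀ + R = [34 -16; -16 28]
K = P̄·Hᵀ·S⁻¹ = [-4/87 35/87; -23/58 -9/58]
x' − x̄ = [114/29, -68/29] = K·y
y = (KᵀK)⁻¹·Kᵀ·(x' − x̄) = [2, 10]
z = y + H·x̄ = [2, 10] + [0, -8] = [2, 2]

z = [2, 2]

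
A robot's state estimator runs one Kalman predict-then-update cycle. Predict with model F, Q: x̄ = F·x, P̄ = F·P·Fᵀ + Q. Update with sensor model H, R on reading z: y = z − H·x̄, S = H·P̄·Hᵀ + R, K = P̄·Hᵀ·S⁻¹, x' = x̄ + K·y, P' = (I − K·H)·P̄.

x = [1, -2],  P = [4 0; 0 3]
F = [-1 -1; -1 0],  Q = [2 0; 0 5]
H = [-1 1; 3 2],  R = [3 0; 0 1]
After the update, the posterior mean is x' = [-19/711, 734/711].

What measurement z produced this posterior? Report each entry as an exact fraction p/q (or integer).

z = [2, 2]

x̄ = F·x = [1, -1]
P̄ = F·P·Fᵀ + Q = [9 4; 4 9]
S = H·P̄·Hᵀ + R = [13 -5; -5 166]
K = P̄·Hᵀ·S⁻¹ = [-655/2133 430/2133; 980/2133 415/2133]
x' − x̄ = [-730/711, 1445/711] = K·y
y = (KᵀK)⁻¹·Kᵀ·(x' − x̄) = [4, 1]
z = y + H·x̄ = [4, 1] + [-2, 1] = [2, 2]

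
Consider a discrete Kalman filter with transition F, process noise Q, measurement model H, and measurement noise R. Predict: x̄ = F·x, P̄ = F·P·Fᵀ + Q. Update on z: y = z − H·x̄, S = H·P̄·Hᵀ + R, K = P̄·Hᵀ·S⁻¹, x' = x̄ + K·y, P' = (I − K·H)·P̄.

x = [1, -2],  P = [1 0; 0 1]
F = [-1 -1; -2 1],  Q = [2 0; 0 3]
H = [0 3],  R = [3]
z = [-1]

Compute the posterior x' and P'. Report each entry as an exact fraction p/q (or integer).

x' = [36/25, -12/25]
P' = [97/25 1/25; 1/25 8/25]

x̄ = F·x = [1, -4]
P̄ = F·P·Fᵀ + Q = [4 1; 1 8]
y = z − H·x̄ = [11]
S = H·P̄·Hᵀ + R = [75]
K = P̄·Hᵀ·S⁻¹ = [1/25; 8/25]
x' = x̄ + K·y = [36/25, -12/25]
P' = (I − K·H)·P̄ = [97/25 1/25; 1/25 8/25]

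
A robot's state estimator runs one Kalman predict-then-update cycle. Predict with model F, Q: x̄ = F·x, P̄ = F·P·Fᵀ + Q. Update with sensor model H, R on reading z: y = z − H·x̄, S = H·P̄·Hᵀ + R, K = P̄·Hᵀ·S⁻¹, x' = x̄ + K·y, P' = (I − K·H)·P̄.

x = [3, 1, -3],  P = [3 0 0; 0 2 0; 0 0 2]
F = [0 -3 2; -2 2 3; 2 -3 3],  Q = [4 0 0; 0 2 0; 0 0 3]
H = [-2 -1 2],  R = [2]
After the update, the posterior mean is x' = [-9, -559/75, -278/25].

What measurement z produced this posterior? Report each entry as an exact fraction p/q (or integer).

x̄ = F·x = [-9, -13, -6]
P̄ = F·P·Fᵀ + Q = [30 0 30; 0 40 -6; 30 -6 51]
S = H·P̄·Hᵀ + R = [150]
K = P̄·Hᵀ·S⁻¹ = [0; -26/75; 8/25]
x' − x̄ = [0, 416/75, -128/25] = K·y
y = (KᵀK)⁻¹·Kᵀ·(x' − x̄) = [-16]
z = y + H·x̄ = [-16] + [19] = [3]

z = [3]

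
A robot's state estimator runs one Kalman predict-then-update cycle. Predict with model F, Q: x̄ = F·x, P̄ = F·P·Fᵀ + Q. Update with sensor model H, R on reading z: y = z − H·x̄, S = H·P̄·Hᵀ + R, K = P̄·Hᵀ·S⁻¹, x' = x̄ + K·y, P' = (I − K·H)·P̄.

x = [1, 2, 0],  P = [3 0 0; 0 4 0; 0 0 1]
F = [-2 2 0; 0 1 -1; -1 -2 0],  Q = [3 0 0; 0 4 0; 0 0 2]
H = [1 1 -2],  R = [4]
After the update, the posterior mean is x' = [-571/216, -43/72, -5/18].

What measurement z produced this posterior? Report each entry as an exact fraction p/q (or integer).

z = [-3]

x̄ = F·x = [2, 2, -5]
P̄ = F·P·Fᵀ + Q = [31 8 -10; 8 9 -8; -10 -8 21]
S = H·P̄·Hᵀ + R = [216]
K = P̄·Hᵀ·S⁻¹ = [59/216; 11/72; -5/18]
x' − x̄ = [-1003/216, -187/72, 85/18] = K·y
y = (KᵀK)⁻¹·Kᵀ·(x' − x̄) = [-17]
z = y + H·x̄ = [-17] + [14] = [-3]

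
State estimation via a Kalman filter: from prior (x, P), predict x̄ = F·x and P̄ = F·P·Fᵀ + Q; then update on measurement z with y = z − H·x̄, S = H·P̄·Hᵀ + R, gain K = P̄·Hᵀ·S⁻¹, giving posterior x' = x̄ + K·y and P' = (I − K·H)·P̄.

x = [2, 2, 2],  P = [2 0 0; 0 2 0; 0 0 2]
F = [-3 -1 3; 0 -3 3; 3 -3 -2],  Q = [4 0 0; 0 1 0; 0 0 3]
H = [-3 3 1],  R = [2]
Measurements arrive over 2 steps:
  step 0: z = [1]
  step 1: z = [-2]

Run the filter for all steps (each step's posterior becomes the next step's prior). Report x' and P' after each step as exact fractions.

step 0: x̄ = F·x = [-2, 0, -4]
step 0: P̄ = F·P·Fᵀ + Q = [42 24 -24; 24 37 6; -24 6 47]
step 0: y = z − H·x̄ = [-1]
step 0: S = H·P̄·Hᵀ + R = [508]
step 0: K = P̄·Hᵀ·S⁻¹ = [-39/254; 45/508; 137/508]
step 0: x' = x̄ + K·y = [-469/254, -45/508, -2169/508]
step 0: P' = (I − K·H)·P̄ = [3813/127 7851/254 -753/254; 7851/254 16771/508 -3117/508; -753/254 -3117/508 5107/508]
step 1: x̄ = F·x = [-912/127, -1593/127, 1659/508]
step 1: P̄ = F·P·Fᵀ + Q = [85514/127 72138/127 -6039/127; 72138/127 63379/127 -6306/127; -6039/127 -6306/127 8191/508]
step 1: y = z − H·x̄ = [5497/508]
step 1: S = H·P̄·Hᵀ + R = [169011/508]
step 1: K = P̄·Hᵀ·S⁻¹ = [-61556/56337; -43444/56337; 4987/169011]
step 1: x' = x̄ + K·y = [-1070651/56337, -1176754/56337, 605911/169011]
step 1: P' = (I − K·H)·P̄ = [5185686/18779 5402518/18779 -2074600/56337; 5402518/18779 5656291/18779 -2370845/56337; -2074600/56337 -2370845/56337 2676179/169011]

step 0: x' = [-469/254, -45/508, -2169/508], P' = [3813/127 7851/254 -753/254; 7851/254 16771/508 -3117/508; -753/254 -3117/508 5107/508]
step 1: x' = [-1070651/56337, -1176754/56337, 605911/169011], P' = [5185686/18779 5402518/18779 -2074600/56337; 5402518/18779 5656291/18779 -2370845/56337; -2074600/56337 -2370845/56337 2676179/169011]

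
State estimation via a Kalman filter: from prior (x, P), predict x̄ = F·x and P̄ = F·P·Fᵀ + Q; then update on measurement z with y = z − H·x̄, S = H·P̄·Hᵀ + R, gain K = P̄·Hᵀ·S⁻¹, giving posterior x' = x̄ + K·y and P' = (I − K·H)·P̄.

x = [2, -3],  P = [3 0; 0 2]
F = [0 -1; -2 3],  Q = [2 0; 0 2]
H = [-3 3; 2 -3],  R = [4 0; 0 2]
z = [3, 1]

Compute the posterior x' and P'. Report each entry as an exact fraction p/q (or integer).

x' = [-955/801, -76/89]
P' = [1250/801 106/89; 106/89 94/89]

x̄ = F·x = [3, -13]
P̄ = F·P·Fᵀ + Q = [4 -6; -6 32]
y = z − H·x̄ = [51, -44]
S = H·P̄·Hᵀ + R = [436 -402; -402 378]
K = P̄·Hᵀ·S⁻¹ = [-74/267 -181/801; -9/89 -35/89]
x' = x̄ + K·y = [-955/801, -76/89]
P' = (I − K·H)·P̄ = [1250/801 106/89; 106/89 94/89]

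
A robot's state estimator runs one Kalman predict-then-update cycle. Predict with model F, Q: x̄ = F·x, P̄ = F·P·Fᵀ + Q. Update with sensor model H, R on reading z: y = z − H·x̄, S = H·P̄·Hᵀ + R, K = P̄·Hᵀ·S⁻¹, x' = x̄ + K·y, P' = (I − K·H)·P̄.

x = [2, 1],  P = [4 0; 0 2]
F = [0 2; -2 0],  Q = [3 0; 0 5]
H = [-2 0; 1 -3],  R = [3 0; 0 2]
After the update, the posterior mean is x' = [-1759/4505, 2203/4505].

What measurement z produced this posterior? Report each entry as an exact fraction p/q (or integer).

x̄ = F·x = [2, -4]
P̄ = F·P·Fᵀ + Q = [11 0; 0 21]
S = H·P̄·Hᵀ + R = [47 -22; -22 202]
K = P̄·Hᵀ·S⁻¹ = [-2101/4505 33/9010; -693/4505 -2961/9010]
x' − x̄ = [-10769/4505, 20223/4505] = K·y
y = (KᵀK)⁻¹·Kᵀ·(x' − x̄) = [5, -16]
z = y + H·x̄ = [5, -16] + [-4, 14] = [1, -2]

z = [1, -2]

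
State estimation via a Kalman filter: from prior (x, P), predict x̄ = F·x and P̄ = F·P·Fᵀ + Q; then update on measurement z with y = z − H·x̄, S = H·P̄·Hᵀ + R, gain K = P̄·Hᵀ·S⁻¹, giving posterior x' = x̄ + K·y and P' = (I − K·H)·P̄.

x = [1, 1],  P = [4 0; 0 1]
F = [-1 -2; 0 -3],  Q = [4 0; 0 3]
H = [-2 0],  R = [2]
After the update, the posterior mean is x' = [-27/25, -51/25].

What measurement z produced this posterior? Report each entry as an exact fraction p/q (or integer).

x̄ = F·x = [-3, -3]
P̄ = F·P·Fᵀ + Q = [12 6; 6 12]
S = H·P̄·Hᵀ + R = [50]
K = P̄·Hᵀ·S⁻¹ = [-12/25; -6/25]
x' − x̄ = [48/25, 24/25] = K·y
y = (KᵀK)⁻¹·Kᵀ·(x' − x̄) = [-4]
z = y + H·x̄ = [-4] + [6] = [2]

z = [2]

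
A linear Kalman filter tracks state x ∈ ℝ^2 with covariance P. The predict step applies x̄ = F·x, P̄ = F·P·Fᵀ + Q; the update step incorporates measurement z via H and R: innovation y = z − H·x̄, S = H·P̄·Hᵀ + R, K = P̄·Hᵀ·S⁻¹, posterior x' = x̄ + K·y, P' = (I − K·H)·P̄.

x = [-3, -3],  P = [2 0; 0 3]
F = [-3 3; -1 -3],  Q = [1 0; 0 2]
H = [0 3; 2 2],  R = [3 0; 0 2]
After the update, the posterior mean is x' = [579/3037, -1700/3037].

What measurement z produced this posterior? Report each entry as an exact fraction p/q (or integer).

x̄ = F·x = [0, 12]
P̄ = F·P·Fᵀ + Q = [46 -21; -21 31]
S = H·P̄·Hᵀ + R = [282 60; 60 142]
K = P̄·Hᵀ·S⁻¹ = [-1991/6074 1490/3037; 2001/6074 5/3037]
x' − x̄ = [579/3037, -38144/3037] = K·y
y = (KᵀK)⁻¹·Kᵀ·(x' − x̄) = [-38, -25]
z = y + H·x̄ = [-38, -25] + [36, 24] = [-2, -1]

z = [-2, -1]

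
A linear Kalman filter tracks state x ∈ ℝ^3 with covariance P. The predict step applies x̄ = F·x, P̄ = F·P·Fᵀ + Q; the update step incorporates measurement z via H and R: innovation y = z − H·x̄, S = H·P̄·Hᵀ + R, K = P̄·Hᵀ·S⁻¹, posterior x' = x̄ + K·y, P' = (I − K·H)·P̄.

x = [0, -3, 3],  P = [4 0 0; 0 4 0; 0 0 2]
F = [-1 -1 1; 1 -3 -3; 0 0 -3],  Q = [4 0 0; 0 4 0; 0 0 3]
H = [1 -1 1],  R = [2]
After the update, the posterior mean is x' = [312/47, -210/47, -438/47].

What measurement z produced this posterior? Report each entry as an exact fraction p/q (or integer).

x̄ = F·x = [6, 0, -9]
P̄ = F·P·Fᵀ + Q = [14 2 -6; 2 62 18; -6 18 21]
S = H·P̄·Hᵀ + R = [47]
K = P̄·Hᵀ·S⁻¹ = [6/47; -42/47; -3/47]
x' − x̄ = [30/47, -210/47, -15/47] = K·y
y = (KᵀK)⁻¹·Kᵀ·(x' − x̄) = [5]
z = y + H·x̄ = [5] + [-3] = [2]

z = [2]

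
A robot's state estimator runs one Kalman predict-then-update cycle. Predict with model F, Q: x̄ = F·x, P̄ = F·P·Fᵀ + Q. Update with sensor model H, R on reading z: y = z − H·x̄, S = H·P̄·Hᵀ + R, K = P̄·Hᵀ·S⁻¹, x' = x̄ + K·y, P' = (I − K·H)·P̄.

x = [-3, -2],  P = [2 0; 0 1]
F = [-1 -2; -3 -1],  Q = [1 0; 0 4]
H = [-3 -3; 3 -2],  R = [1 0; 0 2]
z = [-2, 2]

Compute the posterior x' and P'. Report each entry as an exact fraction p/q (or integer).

x' = [8054/11357, 1/554]
P' = [1074/11357 -14/277; -14/277 65/554]

x̄ = F·x = [7, 11]
P̄ = F·P·Fᵀ + Q = [7 8; 8 23]
y = z − H·x̄ = [52, 3]
S = H·P̄·Hᵀ + R = [415 51; 51 61]
K = P̄·Hᵀ·S⁻¹ = [-1500/11357 2185/11357; -111/554 -107/554]
x' = x̄ + K·y = [8054/11357, 1/554]
P' = (I − K·H)·P̄ = [1074/11357 -14/277; -14/277 65/554]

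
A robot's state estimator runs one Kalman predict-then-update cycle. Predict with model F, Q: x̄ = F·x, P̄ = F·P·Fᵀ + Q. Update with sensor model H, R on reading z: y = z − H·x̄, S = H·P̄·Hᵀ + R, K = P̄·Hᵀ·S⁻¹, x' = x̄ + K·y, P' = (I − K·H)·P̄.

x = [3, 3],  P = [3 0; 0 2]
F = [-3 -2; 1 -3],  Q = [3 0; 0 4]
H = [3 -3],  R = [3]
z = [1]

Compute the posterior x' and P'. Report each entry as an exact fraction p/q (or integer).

x' = [-400/43, -412/43]
P' = [2861/172 1413/86; 1413/86 712/43]

x̄ = F·x = [-15, -6]
P̄ = F·P·Fᵀ + Q = [38 3; 3 25]
y = z − H·x̄ = [28]
S = H·P̄·Hᵀ + R = [516]
K = P̄·Hᵀ·S⁻¹ = [35/172; -11/86]
x' = x̄ + K·y = [-400/43, -412/43]
P' = (I − K·H)·P̄ = [2861/172 1413/86; 1413/86 712/43]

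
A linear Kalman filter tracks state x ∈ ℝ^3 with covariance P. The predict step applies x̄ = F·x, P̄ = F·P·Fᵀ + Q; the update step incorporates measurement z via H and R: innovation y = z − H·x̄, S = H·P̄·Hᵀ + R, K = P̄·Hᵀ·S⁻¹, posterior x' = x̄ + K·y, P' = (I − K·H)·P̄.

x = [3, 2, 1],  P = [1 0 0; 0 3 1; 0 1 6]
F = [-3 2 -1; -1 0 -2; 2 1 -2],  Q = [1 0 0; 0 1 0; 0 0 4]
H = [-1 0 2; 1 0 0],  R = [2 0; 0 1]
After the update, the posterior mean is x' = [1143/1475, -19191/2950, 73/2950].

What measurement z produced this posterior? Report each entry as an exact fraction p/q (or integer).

z = [-1, 1]

x̄ = F·x = [-6, -5, 6]
P̄ = F·P·Fᵀ + Q = [24 11 7; 11 26 20; 7 20 31]
S = H·P̄·Hᵀ + R = [122 -10; -10 25]
K = P̄·Hᵀ·S⁻¹ = [-1/295 1414/1475; 167/590 816/1475; 289/590 702/1475]
x' − x̄ = [9993/1475, -4441/2950, -17627/2950] = K·y
y = (KᵀK)⁻¹·Kᵀ·(x' − x̄) = [-19, 7]
z = y + H·x̄ = [-19, 7] + [18, -6] = [-1, 1]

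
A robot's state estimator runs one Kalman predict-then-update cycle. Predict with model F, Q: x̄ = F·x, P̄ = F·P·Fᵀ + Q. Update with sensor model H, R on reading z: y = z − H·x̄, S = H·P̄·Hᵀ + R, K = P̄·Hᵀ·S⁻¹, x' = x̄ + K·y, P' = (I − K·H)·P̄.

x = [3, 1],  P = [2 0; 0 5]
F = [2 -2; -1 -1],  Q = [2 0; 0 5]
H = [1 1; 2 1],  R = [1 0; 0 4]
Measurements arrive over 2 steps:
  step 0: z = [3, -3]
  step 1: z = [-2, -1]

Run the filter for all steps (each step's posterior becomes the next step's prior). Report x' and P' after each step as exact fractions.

step 0: x̄ = F·x = [4, -4]
step 0: P̄ = F·P·Fᵀ + Q = [30 6; 6 12]
step 0: y = z − H·x̄ = [3, -7]
step 0: S = H·P̄·Hᵀ + R = [55 90; 90 160]
step 0: K = P̄·Hᵀ·S⁻¹ = [-9/35 39/70; 36/35 -3/7]
step 0: x' = x̄ + K·y = [-47/70, 73/35]
step 0: P' = (I − K·H)·P̄ = [87/35 -96/35; -96/35 132/35]
step 1: x̄ = F·x = [-193/35, -99/70]
step 1: P̄ = F·P·Fᵀ + Q = [1714/35 18/7; 18/7 202/35]
step 1: y = z − H·x̄ = [69/14, 801/70]
step 1: S = H·P̄·Hᵀ + R = [2131/35 780/7; 780/7 7558/35]
step 1: K = P̄·Hᵀ·S⁻¹ = [-6112/64007 32947/64007; 51224/64007 -23197/64007]
step 1: x' = x̄ + K·y = [-12137/128014, -103503/64007]
step 1: P' = (I − K·H)·P̄ = [137900/64007 -144012/64007; -144012/64007 195236/64007]

step 0: x' = [-47/70, 73/35], P' = [87/35 -96/35; -96/35 132/35]
step 1: x' = [-12137/128014, -103503/64007], P' = [137900/64007 -144012/64007; -144012/64007 195236/64007]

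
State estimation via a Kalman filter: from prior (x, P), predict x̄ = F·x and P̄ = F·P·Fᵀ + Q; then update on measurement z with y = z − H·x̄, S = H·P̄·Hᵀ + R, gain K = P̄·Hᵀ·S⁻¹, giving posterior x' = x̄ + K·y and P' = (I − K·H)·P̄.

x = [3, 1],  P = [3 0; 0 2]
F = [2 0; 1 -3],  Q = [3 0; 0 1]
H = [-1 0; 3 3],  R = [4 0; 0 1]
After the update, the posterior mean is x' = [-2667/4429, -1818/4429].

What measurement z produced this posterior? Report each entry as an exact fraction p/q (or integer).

x̄ = F·x = [6, 0]
P̄ = F·P·Fᵀ + Q = [15 6; 6 22]
S = H·P̄·Hᵀ + R = [19 -63; -63 442]
K = P̄·Hᵀ·S⁻¹ = [-2661/4429 252/4429; 2640/4429 1218/4429]
x' − x̄ = [-29241/4429, -1818/4429] = K·y
y = (KᵀK)⁻¹·Kᵀ·(x' − x̄) = [9, -21]
z = y + H·x̄ = [9, -21] + [-6, 18] = [3, -3]

z = [3, -3]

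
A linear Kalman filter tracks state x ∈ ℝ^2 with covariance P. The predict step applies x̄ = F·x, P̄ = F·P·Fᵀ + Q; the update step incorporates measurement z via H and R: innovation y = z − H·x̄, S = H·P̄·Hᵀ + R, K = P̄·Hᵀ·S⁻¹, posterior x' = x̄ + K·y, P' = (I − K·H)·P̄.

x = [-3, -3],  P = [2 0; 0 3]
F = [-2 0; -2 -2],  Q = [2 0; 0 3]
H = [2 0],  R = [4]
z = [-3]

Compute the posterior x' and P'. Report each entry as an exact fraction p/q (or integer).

x' = [-9/11, 72/11]
P' = [10/11 8/11; 8/11 189/11]

x̄ = F·x = [6, 12]
P̄ = F·P·Fᵀ + Q = [10 8; 8 23]
y = z − H·x̄ = [-15]
S = H·P̄·Hᵀ + R = [44]
K = P̄·Hᵀ·S⁻¹ = [5/11; 4/11]
x' = x̄ + K·y = [-9/11, 72/11]
P' = (I − K·H)·P̄ = [10/11 8/11; 8/11 189/11]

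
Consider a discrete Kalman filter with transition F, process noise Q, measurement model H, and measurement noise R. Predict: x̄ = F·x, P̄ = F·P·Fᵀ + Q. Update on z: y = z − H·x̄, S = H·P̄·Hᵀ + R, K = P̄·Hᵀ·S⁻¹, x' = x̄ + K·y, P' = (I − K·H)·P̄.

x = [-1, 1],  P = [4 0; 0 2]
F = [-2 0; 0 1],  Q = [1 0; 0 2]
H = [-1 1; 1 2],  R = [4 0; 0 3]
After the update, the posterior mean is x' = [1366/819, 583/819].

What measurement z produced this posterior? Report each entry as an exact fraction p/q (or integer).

x̄ = F·x = [2, 1]
P̄ = F·P·Fᵀ + Q = [17 0; 0 4]
S = H·P̄·Hᵀ + R = [25 -9; -9 36]
K = P̄·Hᵀ·S⁻¹ = [-51/91 272/819; 24/91 236/819]
x' − x̄ = [-272/819, -236/819] = K·y
y = (KᵀK)⁻¹·Kᵀ·(x' − x̄) = [0, -1]
z = y + H·x̄ = [0, -1] + [-1, 4] = [-1, 3]

z = [-1, 3]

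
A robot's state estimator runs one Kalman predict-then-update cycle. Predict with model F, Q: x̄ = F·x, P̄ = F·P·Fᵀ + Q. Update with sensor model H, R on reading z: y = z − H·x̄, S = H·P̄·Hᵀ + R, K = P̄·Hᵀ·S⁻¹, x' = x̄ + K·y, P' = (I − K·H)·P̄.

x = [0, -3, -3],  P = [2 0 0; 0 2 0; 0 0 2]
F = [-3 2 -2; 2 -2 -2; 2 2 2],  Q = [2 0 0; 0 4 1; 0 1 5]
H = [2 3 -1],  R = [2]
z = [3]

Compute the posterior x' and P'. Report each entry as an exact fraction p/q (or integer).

x̄ = F·x = [0, 12, -12]
P̄ = F·P·Fᵀ + Q = [36 -12 -12; -12 28 -7; -12 -7 29]
y = z − H·x̄ = [-45]
S = H·P̄·Hᵀ + R = [373]
K = P̄·Hᵀ·S⁻¹ = [48/373; 67/373; -74/373]
x' = x̄ + K·y = [-2160/373, 1461/373, -1146/373]
P' = (I − K·H)·P̄ = [11124/373 -7692/373 -924/373; -7692/373 5955/373 2347/373; -924/373 2347/373 5341/373]

x' = [-2160/373, 1461/373, -1146/373]
P' = [11124/373 -7692/373 -924/373; -7692/373 5955/373 2347/373; -924/373 2347/373 5341/373]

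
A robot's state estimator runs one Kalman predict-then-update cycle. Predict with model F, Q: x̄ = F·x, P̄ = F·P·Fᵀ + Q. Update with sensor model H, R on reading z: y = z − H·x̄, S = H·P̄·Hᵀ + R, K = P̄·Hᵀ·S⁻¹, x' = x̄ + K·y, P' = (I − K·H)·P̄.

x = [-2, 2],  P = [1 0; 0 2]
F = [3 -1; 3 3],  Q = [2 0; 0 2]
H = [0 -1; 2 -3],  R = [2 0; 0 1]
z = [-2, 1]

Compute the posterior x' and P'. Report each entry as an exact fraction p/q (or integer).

x' = [96/187, 248/2057]
P' = [58/17 402/187; 402/187 3002/2057]

x̄ = F·x = [-8, 0]
P̄ = F·P·Fᵀ + Q = [13 3; 3 29]
y = z − H·x̄ = [-2, 17]
S = H·P̄·Hᵀ + R = [31 81; 81 278]
K = P̄·Hᵀ·S⁻¹ = [-201/187 70/187; -1501/2057 -162/2057]
x' = x̄ + K·y = [96/187, 248/2057]
P' = (I − K·H)·P̄ = [58/17 402/187; 402/187 3002/2057]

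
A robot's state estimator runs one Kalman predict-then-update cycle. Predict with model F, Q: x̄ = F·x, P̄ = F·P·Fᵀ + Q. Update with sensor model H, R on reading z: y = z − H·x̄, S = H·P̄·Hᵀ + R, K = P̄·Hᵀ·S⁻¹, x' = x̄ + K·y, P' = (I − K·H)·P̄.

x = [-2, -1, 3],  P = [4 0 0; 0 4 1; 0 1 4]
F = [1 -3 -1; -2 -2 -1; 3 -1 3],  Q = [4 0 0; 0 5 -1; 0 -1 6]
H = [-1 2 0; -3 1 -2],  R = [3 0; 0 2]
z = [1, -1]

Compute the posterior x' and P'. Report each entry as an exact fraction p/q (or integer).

x̄ = F·x = [-2, 3, 4]
P̄ = F·P·Fᵀ + Q = [54 25 4; 25 45 -34; 4 -34 76]
y = z − H·x̄ = [-7, -2]
S = H·P̄·Hᵀ + R = [137 221; 221 871]
K = P̄·Hᵀ·S⁻¹ = [2197/5422 -18981/70486; 3709/5422 -9159/70486; -729/2711 -5607/35243]
x' = x̄ + K·y = [-302937/70486, -107743/70486, 218525/35243]
P' = (I − K·H)·P̄ = [1168243/70486 626963/70486 -709951/35243; 626963/70486 385807/70486 -369191/35243; -709951/35243 -369191/35243 885938/35243]

x' = [-302937/70486, -107743/70486, 218525/35243]
P' = [1168243/70486 626963/70486 -709951/35243; 626963/70486 385807/70486 -369191/35243; -709951/35243 -369191/35243 885938/35243]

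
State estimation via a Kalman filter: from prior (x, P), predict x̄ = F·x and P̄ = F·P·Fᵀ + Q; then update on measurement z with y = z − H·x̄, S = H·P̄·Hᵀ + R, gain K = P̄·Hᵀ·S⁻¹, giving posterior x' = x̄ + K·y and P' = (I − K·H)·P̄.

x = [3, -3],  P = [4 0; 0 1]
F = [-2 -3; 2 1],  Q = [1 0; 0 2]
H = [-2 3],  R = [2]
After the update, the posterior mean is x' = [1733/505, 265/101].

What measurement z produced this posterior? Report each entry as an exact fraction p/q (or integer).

x̄ = F·x = [3, 3]
P̄ = F·P·Fᵀ + Q = [26 -19; -19 19]
S = H·P̄·Hᵀ + R = [505]
K = P̄·Hᵀ·S⁻¹ = [-109/505; 19/101]
x' − x̄ = [218/505, -38/101] = K·y
y = (KᵀK)⁻¹·Kᵀ·(x' − x̄) = [-2]
z = y + H·x̄ = [-2] + [3] = [1]

z = [1]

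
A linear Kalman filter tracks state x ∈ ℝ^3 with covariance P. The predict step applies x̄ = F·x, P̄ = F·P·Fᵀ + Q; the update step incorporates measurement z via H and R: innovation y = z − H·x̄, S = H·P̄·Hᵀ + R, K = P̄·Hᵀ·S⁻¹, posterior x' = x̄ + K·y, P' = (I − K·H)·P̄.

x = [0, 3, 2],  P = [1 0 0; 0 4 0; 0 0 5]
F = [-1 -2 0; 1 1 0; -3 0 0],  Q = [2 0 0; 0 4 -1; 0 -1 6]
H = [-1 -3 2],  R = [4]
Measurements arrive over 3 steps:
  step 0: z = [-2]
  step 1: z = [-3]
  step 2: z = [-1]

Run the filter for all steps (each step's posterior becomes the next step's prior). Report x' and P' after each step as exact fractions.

step 0: x' = [-431/73, 206/73, 39/146], P' = [1289/73 -475/73 -54/73; -475/73 319/73 215/73; -54/73 215/73 669/146]
step 1: x' = [-108326/80909, 100421/80909, -17973/80909], P' = [796846/80909 -280572/80909 -16977/80909; -280572/80909 307242/80909 305821/80909; -16977/80909 305821/80909 511455/80909]
step 2: x' = [-5143269/3320446, 1568436/1660223, 1158675/6640892], P' = [161800619/13281784 -29937217/6640892 -15764973/26563568; -29937217/6640892 13950219/3320446 51119303/13281784; -15764973/26563568 51119303/13281784 329943291/53127136]

step 0: x̄ = F·x = [-6, 3, 0]
step 0: P̄ = F·P·Fᵀ + Q = [19 -9 3; -9 9 -4; 3 -4 15]
step 0: y = z − H·x̄ = [1]
step 0: S = H·P̄·Hᵀ + R = [146]
step 0: K = P̄·Hᵀ·S⁻¹ = [7/73; -13/73; 39/146]
step 0: x' = x̄ + K·y = [-431/73, 206/73, 39/146]
step 0: P' = (I − K·H)·P̄ = [1289/73 -475/73 -54/73; -475/73 319/73 215/73; -54/73 215/73 669/146]
step 1: x̄ = F·x = [19/73, -225/73, 1293/73]
step 1: P̄ = F·P·Fᵀ + Q = [811/73 -502/73 1017/73; -502/73 950/73 -2515/73; 1017/73 -2515/73 12039/73]
step 1: y = z − H·x̄ = [-3461/73]
step 1: S = H·P̄·Hᵀ + R = [80909/73]
step 1: K = P̄·Hᵀ·S⁻¹ = [2729/80909; -7378/80909; 30606/80909]
step 1: x' = x̄ + K·y = [-108326/80909, 100421/80909, -17973/80909]
step 1: P' = (I − K·H)·P̄ = [796846/80909 -280572/80909 -16977/80909; -280572/80909 307242/80909 305821/80909; -16977/80909 305821/80909 511455/80909]
step 2: x̄ = F·x = [-92516/80909, -7905/80909, 324978/80909]
step 2: P̄ = F·P·Fᵀ + Q = [1065344/80909 -569614/80909 707106/80909; -569614/80909 866580/80909 -1629731/80909; 707106/80909 -1629731/80909 7657068/80909]
step 2: y = z − H·x̄ = [-847096/80909]
step 2: S = H·P̄·Hᵀ + R = [53127136/80909]
step 2: K = P̄·Hᵀ·S⁻¹ = [1028855/26563568; -1322397/13281784; 19496223/53127136]
step 2: x' = x̄ + K·y = [-5143269/3320446, 1568436/1660223, 1158675/6640892]
step 2: P' = (I − K·H)·P̄ = [161800619/13281784 -29937217/6640892 -15764973/26563568; -29937217/6640892 13950219/3320446 51119303/13281784; -15764973/26563568 51119303/13281784 329943291/53127136]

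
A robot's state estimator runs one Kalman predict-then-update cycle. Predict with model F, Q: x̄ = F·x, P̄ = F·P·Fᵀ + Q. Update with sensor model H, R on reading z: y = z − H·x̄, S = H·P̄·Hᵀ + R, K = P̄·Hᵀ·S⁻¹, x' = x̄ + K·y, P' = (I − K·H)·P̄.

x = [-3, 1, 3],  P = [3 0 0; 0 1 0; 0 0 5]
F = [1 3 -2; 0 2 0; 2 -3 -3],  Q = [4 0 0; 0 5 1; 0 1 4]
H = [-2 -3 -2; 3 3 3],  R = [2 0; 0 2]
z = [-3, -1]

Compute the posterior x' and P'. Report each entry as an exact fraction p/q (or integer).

x' = [16437/5833, 21031/5833, -39469/5833]
P' = [45423/5833 2172/5833 -47577/5833; 2172/5833 37450/17499 -49682/17499; -47577/5833 -49682/17499 201637/17499]

x̄ = F·x = [-6, 2, -18]
P̄ = F·P·Fᵀ + Q = [36 6 27; 6 9 -5; 27 -5 70]
y = z − H·x̄ = [-45, 65]
S = H·P̄·Hᵀ + R = [735 -1056; -1056 1541]
K = P̄·Hᵀ·S⁻¹ = [-1104/5833 27/5833; -13009/17499 -2858/5833; 15617/17499 4612/5833]
x' = x̄ + K·y = [16437/5833, 21031/5833, -39469/5833]
P' = (I − K·H)·P̄ = [45423/5833 2172/5833 -47577/5833; 2172/5833 37450/17499 -49682/17499; -47577/5833 -49682/17499 201637/17499]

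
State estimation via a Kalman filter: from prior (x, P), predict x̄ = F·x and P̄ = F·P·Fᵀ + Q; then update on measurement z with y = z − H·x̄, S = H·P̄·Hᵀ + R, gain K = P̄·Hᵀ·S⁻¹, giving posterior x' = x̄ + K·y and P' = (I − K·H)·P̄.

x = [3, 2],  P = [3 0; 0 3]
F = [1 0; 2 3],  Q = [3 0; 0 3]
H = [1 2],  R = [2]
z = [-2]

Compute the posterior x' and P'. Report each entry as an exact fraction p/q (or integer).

x' = [39/100, -21/20]
P' = [219/50 -21/10; -21/10 3/2]

x̄ = F·x = [3, 12]
P̄ = F·P·Fᵀ + Q = [6 6; 6 42]
y = z − H·x̄ = [-29]
S = H·P̄·Hᵀ + R = [200]
K = P̄·Hᵀ·S⁻¹ = [9/100; 9/20]
x' = x̄ + K·y = [39/100, -21/20]
P' = (I − K·H)·P̄ = [219/50 -21/10; -21/10 3/2]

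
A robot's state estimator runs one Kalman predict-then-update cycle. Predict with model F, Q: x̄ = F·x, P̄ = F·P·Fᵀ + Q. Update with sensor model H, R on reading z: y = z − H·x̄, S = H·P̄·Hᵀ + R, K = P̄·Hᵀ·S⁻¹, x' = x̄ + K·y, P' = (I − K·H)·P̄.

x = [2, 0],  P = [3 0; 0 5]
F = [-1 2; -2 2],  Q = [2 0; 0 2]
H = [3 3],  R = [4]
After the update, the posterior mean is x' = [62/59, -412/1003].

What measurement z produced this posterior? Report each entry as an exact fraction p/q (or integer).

x̄ = F·x = [-2, -4]
P̄ = F·P·Fᵀ + Q = [25 26; 26 34]
S = H·P̄·Hᵀ + R = [1003]
K = P̄·Hᵀ·S⁻¹ = [9/59; 180/1003]
x' − x̄ = [180/59, 3600/1003] = K·y
y = (KᵀK)⁻¹·Kᵀ·(x' − x̄) = [20]
z = y + H·x̄ = [20] + [-18] = [2]

z = [2]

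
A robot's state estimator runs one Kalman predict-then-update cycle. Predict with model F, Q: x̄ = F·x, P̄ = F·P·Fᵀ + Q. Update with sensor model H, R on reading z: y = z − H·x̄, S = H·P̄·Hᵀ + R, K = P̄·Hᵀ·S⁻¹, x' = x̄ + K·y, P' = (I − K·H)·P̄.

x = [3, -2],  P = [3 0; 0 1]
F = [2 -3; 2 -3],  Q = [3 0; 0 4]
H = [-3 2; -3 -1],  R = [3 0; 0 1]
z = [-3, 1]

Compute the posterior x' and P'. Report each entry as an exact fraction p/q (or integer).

x̄ = F·x = [12, 12]
P̄ = F·P·Fᵀ + Q = [24 21; 21 25]
y = z − H·x̄ = [9, 49]
S = H·P̄·Hᵀ + R = [67 103; 103 368]
K = P̄·Hᵀ·S⁻¹ = [-1461/14047 -3141/14047; 4280/14047 -4557/14047]
x' = x̄ + K·y = [1506/14047, -16209/14047]
P' = (I − K·H)·P̄ = [1185/14047 -414/14047; -414/14047 5799/14047]

x' = [1506/14047, -16209/14047]
P' = [1185/14047 -414/14047; -414/14047 5799/14047]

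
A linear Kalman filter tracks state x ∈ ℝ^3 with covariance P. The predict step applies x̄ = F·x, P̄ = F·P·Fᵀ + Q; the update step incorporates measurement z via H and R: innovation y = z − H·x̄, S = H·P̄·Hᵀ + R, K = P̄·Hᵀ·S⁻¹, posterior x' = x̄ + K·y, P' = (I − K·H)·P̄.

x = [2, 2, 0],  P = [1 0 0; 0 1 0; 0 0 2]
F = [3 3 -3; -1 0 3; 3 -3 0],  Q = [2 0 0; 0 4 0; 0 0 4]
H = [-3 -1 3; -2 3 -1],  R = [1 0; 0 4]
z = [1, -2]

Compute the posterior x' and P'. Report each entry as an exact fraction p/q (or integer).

x' = [238891/84860, 636887/254580, 336049/84860]
P' = [209303/84860 212217/84860 276517/84860; 212217/84860 783989/254580 298923/84860; 276517/84860 298923/84860 381903/84860]

x̄ = F·x = [12, -2, 0]
P̄ = F·P·Fᵀ + Q = [38 -21 0; -21 23 -3; 0 -3 22]
y = z − H·x̄ = [35, 28]
S = H·P̄·Hᵀ + R = [456 210; 210 655]
K = P̄·Hᵀ·S⁻¹ = [-2115/16972 -7309/42430; -727/50916 7579/42430; 3447/16972 -4771/42430]
x' = x̄ + K·y = [238891/84860, 636887/254580, 336049/84860]
P' = (I − K·H)·P̄ = [209303/84860 212217/84860 276517/84860; 212217/84860 783989/254580 298923/84860; 276517/84860 298923/84860 381903/84860]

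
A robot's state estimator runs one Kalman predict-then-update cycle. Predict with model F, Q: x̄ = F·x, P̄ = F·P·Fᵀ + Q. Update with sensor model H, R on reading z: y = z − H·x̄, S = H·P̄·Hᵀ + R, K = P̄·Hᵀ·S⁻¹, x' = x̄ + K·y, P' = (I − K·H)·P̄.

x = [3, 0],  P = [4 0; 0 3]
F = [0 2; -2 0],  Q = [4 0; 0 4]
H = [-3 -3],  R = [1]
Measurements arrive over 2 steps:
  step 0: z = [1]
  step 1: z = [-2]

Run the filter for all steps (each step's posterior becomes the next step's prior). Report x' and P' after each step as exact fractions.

step 0: x̄ = F·x = [0, -6]
step 0: P̄ = F·P·Fᵀ + Q = [16 0; 0 20]
step 0: y = z − H·x̄ = [-17]
step 0: S = H·P̄·Hᵀ + R = [325]
step 0: K = P̄·Hᵀ·S⁻¹ = [-48/325; -12/65]
step 0: x' = x̄ + K·y = [816/325, -186/65]
step 0: P' = (I − K·H)·P̄ = [2896/325 -576/65; -576/65 116/13]
step 1: x̄ = F·x = [-372/65, -1632/325]
step 1: P̄ = F·P·Fᵀ + Q = [516/13 2304/65; 2304/65 12884/325]
step 1: y = z − H·x̄ = [-11126/325]
step 1: S = H·P̄·Hᵀ + R = [439741/325]
step 1: K = P̄·Hᵀ·S⁻¹ = [-73260/439741; -73212/439741]
step 1: x' = x̄ + K·y = [-8700/439741, 298152/439741]
step 1: P' = (I − K·H)·P̄ = [940404/439741 -915984/439741; -915984/439741 940388/439741]

step 0: x' = [816/325, -186/65], P' = [2896/325 -576/65; -576/65 116/13]
step 1: x' = [-8700/439741, 298152/439741], P' = [940404/439741 -915984/439741; -915984/439741 940388/439741]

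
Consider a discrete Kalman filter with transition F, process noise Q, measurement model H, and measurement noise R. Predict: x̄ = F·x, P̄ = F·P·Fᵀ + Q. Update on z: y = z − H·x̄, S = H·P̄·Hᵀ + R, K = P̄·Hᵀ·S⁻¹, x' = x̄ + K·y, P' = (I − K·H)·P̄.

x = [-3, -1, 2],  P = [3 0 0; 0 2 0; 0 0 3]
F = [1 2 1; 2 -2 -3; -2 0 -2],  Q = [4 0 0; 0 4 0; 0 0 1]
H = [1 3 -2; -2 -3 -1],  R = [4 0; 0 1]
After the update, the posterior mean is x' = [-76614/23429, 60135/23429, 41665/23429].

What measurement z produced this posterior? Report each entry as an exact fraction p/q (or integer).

x̄ = F·x = [-3, -10, 2]
P̄ = F·P·Fᵀ + Q = [18 -11 -12; -11 51 6; -12 6 25]
S = H·P̄·Hᵀ + R = [491 -364; -364 413]
K = P̄·Hᵀ·S⁻¹ = [333/3347 2565/23429; 182/3347 -6649/23429; -3584/10041 -25345/70287]
x' − x̄ = [-6327/23429, 294425/23429, -5193/23429] = K·y
y = (KᵀK)⁻¹·Kᵀ·(x' − x̄) = [38, -37]
z = y + H·x̄ = [38, -37] + [-37, 34] = [1, -3]

z = [1, -3]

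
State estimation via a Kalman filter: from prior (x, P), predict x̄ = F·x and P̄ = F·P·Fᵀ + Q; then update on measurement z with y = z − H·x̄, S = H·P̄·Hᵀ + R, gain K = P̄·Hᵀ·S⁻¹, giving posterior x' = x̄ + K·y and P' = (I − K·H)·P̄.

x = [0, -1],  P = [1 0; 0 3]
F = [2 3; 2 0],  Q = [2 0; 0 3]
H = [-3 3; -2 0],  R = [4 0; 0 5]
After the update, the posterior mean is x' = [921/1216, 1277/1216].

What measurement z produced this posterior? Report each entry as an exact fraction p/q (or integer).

x̄ = F·x = [-3, 0]
P̄ = F·P·Fᵀ + Q = [33 4; 4 7]
S = H·P̄·Hᵀ + R = [292 174; 174 137]
K = P̄·Hᵀ·S⁻¹ = [-435/9728 -2067/4864; 2625/9728 -1951/4864]
x' − x̄ = [4569/1216, 1277/1216] = K·y
y = (KᵀK)⁻¹·Kᵀ·(x' − x̄) = [-8, -8]
z = y + H·x̄ = [-8, -8] + [9, 6] = [1, -2]

z = [1, -2]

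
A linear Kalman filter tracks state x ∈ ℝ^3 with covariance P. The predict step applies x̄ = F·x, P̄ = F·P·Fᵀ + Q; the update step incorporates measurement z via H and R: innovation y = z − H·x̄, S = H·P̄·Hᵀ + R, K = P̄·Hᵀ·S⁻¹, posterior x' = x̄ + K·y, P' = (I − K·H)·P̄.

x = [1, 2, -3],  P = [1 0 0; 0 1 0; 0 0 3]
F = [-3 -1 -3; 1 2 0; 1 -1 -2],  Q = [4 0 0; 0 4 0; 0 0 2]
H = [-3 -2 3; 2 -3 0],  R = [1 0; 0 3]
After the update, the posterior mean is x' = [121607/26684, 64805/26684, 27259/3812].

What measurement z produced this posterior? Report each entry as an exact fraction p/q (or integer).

x̄ = F·x = [4, 5, 5]
P̄ = F·P·Fᵀ + Q = [41 -5 16; -5 9 -1; 16 -1 16]
S = H·P̄·Hᵀ + R = [214 -112; -112 308]
K = P̄·Hᵀ·S⁻¹ = [-327/1906 6739/26684; -107/953 -4295/26684; 81/953 551/3812]
x' − x̄ = [14871/26684, -68615/26684, 8199/3812] = K·y
y = (KᵀK)⁻¹·Kᵀ·(x' − x̄) = [10, 9]
z = y + H·x̄ = [10, 9] + [-7, -7] = [3, 2]

z = [3, 2]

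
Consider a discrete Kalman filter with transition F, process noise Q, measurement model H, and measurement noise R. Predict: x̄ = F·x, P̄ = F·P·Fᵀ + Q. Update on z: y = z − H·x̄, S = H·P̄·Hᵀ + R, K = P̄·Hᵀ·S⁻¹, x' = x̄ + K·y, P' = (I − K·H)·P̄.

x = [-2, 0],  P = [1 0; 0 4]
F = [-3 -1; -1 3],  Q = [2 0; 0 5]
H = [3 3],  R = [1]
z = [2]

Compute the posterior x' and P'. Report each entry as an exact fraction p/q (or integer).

x̄ = F·x = [6, 2]
P̄ = F·P·Fᵀ + Q = [15 -9; -9 42]
y = z − H·x̄ = [-22]
S = H·P̄·Hᵀ + R = [352]
K = P̄·Hᵀ·S⁻¹ = [9/176; 9/32]
x' = x̄ + K·y = [39/8, -67/16]
P' = (I − K·H)·P̄ = [1239/88 -225/16; -225/16 453/32]

x' = [39/8, -67/16]
P' = [1239/88 -225/16; -225/16 453/32]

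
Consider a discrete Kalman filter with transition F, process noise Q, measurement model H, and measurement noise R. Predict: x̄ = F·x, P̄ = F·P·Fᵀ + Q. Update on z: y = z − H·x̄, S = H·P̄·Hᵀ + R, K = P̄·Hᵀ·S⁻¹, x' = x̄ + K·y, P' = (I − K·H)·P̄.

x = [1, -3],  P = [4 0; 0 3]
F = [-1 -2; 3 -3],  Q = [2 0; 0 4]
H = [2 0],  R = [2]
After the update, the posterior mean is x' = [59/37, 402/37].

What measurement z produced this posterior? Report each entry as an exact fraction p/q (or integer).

x̄ = F·x = [5, 12]
P̄ = F·P·Fᵀ + Q = [18 6; 6 67]
S = H·P̄·Hᵀ + R = [74]
K = P̄·Hᵀ·S⁻¹ = [18/37; 6/37]
x' − x̄ = [-126/37, -42/37] = K·y
y = (KᵀK)⁻¹·Kᵀ·(x' − x̄) = [-7]
z = y + H·x̄ = [-7] + [10] = [3]

z = [3]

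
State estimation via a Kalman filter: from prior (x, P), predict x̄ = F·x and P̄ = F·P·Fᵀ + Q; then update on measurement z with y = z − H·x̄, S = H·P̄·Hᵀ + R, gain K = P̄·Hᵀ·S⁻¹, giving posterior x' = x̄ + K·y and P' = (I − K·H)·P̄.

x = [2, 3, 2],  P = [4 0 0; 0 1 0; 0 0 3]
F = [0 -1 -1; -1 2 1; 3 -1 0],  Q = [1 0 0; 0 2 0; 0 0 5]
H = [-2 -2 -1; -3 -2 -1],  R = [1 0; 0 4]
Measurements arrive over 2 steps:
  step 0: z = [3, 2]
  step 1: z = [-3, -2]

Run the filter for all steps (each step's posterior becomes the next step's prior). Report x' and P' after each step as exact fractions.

step 0: x' = [-54/23, 53/23, -226/115], P' = [113/46 -119/46 -9/46; -119/46 475/46 -685/46; -9/46 -685/46 7077/230]
step 1: x' = [-11939/42973, 291154/42973, -441073/42973], P' = [129649/42973 -180192/42973 80589/42973; -180192/42973 799598/42973 -1188252/42973; 80589/42973 -1188252/42973 2191317/42973]

step 0: x̄ = F·x = [-5, 6, 3]
step 0: P̄ = F·P·Fᵀ + Q = [5 -5 1; -5 13 -14; 1 -14 42]
step 0: y = z − H·x̄ = [8, 2]
step 0: S = H·P̄·Hᵀ + R = [23 23; 23 33]
step 0: K = P̄·Hᵀ·S⁻¹ = [21/46 -1/2; -27/46 1/2; -137/230 -1/10]
step 0: x' = x̄ + K·y = [-54/23, 53/23, -226/115]
step 0: P' = (I − K·H)·P̄ = [113/46 -119/46 -9/46; -119/46 475/46 -685/46; -9/46 -685/46 7077/230]
step 1: x̄ = F·x = [-39/115, 574/115, -215/23]
step 1: P̄ = F·P·Fᵀ + Q = [1416/115 -1096/115 87/23; -1096/115 3186/115 -732/23; 87/23 -732/23 1218/23]
step 1: y = z − H·x̄ = [-70/23, -274/115]
step 1: S = H·P̄·Hᵀ + R = [589/23 781/23; 781/23 6856/115]
step 1: K = P̄·Hᵀ·S⁻¹ = [20497/42973 -27288/42973; -50560/42973 32408/42973; 24009/42973 -14145/42973]
step 1: x' = x̄ + K·y = [-11939/42973, 291154/42973, -441073/42973]
step 1: P' = (I − K·H)·P̄ = [129649/42973 -180192/42973 80589/42973; -180192/42973 799598/42973 -1188252/42973; 80589/42973 -1188252/42973 2191317/42973]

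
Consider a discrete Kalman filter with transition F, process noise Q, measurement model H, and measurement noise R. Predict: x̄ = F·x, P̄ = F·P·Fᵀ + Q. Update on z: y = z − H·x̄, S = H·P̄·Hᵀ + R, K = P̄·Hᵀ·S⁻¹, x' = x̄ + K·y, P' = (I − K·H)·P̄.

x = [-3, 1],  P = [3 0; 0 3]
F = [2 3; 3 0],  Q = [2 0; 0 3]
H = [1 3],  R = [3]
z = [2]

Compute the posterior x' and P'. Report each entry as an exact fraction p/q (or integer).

x' = [887/211, -171/211]
P' = [8277/422 -1332/211; -1332/211 498/211]

x̄ = F·x = [-3, -9]
P̄ = F·P·Fᵀ + Q = [41 18; 18 30]
y = z − H·x̄ = [32]
S = H·P̄·Hᵀ + R = [422]
K = P̄·Hᵀ·S⁻¹ = [95/422; 54/211]
x' = x̄ + K·y = [887/211, -171/211]
P' = (I − K·H)·P̄ = [8277/422 -1332/211; -1332/211 498/211]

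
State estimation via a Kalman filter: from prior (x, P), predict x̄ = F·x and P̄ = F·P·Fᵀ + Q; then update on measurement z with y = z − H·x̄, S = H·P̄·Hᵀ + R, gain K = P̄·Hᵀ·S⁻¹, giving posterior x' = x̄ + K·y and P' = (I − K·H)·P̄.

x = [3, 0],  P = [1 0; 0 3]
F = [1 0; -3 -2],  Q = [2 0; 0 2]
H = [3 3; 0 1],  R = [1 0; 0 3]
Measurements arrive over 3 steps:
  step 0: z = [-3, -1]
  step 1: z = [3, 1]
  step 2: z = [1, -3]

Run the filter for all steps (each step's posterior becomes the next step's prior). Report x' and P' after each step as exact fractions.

step 0: x̄ = F·x = [3, -9]
step 0: P̄ = F·P·Fᵀ + Q = [3 -3; -3 23]
step 0: y = z − H·x̄ = [15, 8]
step 0: S = H·P̄·Hᵀ + R = [181 60; 60 26]
step 0: K = P̄·Hᵀ·S⁻¹ = [90/553 -543/1106; 90/553 563/1106]
step 0: x' = x̄ + K·y = [837/553, -1375/553]
step 0: P' = (I − K·H)·P̄ = [1689/1106 -1629/1106; -1629/1106 1689/1106]
step 1: x̄ = F·x = [837/553, 239/553]
step 1: P̄ = F·P·Fᵀ + Q = [3901/1106 -1809/1106; -1809/1106 4621/1106]
step 1: y = z − H·x̄ = [-1569/553, 314/553]
step 1: S = H·P̄·Hᵀ + R = [22621/553 4218/553; 4218/553 7939/1106]
step 1: K = P̄·Hᵀ·S⁻¹ = [58848/260407 -121869/260407; 25308/260407 124681/260407]
step 1: x' = x̄ + K·y = [157977/260407, 111535/260407]
step 1: P' = (I − K·H)·P̄ = [385223/260407 -365607/260407; -365607/260407 374043/260407]
step 2: x̄ = F·x = [157977/260407, -697001/260407]
step 2: P̄ = F·P·Fᵀ + Q = [906037/260407 -424455/260407; -424455/260407 1096709/260407]
step 2: y = z − H·x̄ = [1877479/260407, -84220/260407]
step 2: S = H·P̄·Hᵀ + R = [10644931/260407 2016762/260407; 2016762/260407 1877930/260407]
step 2: K = P̄·Hᵀ·S⁻¹ = [6853035/30573499 -2594541/5558818; 275013/2779409 2655655/5558818]
step 2: x' = x̄ + K·y = [72571614/30573499, -5885976/2779409]
step 2: P' = (I − K·H)·P̄ = [90188543/61146998 -7783623/5558818; -7783623/5558818 7966965/5558818]

step 0: x' = [837/553, -1375/553], P' = [1689/1106 -1629/1106; -1629/1106 1689/1106]
step 1: x' = [157977/260407, 111535/260407], P' = [385223/260407 -365607/260407; -365607/260407 374043/260407]
step 2: x' = [72571614/30573499, -5885976/2779409], P' = [90188543/61146998 -7783623/5558818; -7783623/5558818 7966965/5558818]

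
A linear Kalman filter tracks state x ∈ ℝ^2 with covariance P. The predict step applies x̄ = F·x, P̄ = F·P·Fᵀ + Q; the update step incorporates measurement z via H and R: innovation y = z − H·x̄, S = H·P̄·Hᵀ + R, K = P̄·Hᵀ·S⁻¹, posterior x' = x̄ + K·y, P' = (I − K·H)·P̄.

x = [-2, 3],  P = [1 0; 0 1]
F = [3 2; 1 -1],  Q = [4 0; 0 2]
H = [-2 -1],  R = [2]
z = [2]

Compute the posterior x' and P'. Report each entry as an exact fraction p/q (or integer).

x̄ = F·x = [0, -5]
P̄ = F·P·Fᵀ + Q = [17 1; 1 4]
y = z − H·x̄ = [-3]
S = H·P̄·Hᵀ + R = [78]
K = P̄·Hᵀ·S⁻¹ = [-35/78; -1/13]
x' = x̄ + K·y = [35/26, -62/13]
P' = (I − K·H)·P̄ = [101/78 -22/13; -22/13 46/13]

x' = [35/26, -62/13]
P' = [101/78 -22/13; -22/13 46/13]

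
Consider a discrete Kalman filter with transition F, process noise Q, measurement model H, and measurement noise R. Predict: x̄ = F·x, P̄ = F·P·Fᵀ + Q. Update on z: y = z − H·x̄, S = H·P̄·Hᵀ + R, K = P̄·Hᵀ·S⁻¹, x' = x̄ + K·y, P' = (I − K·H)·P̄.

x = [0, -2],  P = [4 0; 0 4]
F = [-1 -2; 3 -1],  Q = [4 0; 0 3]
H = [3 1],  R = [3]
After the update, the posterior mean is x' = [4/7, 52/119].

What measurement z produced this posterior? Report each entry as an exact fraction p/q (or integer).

z = [2]

x̄ = F·x = [4, 2]
P̄ = F·P·Fᵀ + Q = [24 -4; -4 43]
S = H·P̄·Hᵀ + R = [238]
K = P̄·Hᵀ·S⁻¹ = [2/7; 31/238]
x' − x̄ = [-24/7, -186/119] = K·y
y = (KᵀK)⁻¹·Kᵀ·(x' − x̄) = [-12]
z = y + H·x̄ = [-12] + [14] = [2]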